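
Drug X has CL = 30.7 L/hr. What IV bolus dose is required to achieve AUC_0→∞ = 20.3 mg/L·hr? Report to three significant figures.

Dose_iv = CL × AUC_0→∞
     = 30.7 × 20.3 = 623.21 mg

Dose = 623 mg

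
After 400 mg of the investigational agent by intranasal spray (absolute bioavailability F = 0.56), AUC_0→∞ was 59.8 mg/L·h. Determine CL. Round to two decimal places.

CL = 3.75 L/h

CL = F × Dose / AUC_0→∞
   = 0.56 × 400 / 59.8 = 3.74582 L/h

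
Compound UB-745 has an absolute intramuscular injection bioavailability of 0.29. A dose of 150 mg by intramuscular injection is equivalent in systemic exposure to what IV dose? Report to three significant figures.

Systemic exposure from an extravascular dose = F × D_ev, so the equivalent IV dose is F × D_ev.
D_iv = F × D_ev = 0.29 × 150 = 43.5 mg

D_iv = 43.5 mg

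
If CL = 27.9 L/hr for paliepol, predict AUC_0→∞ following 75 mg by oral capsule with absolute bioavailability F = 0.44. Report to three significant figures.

AUC = 1.18 mg/L·hr

AUC_0→∞ = F × Dose / CL
        = 0.44 × 75 / 27.9 = 1.1828 mg/L·hr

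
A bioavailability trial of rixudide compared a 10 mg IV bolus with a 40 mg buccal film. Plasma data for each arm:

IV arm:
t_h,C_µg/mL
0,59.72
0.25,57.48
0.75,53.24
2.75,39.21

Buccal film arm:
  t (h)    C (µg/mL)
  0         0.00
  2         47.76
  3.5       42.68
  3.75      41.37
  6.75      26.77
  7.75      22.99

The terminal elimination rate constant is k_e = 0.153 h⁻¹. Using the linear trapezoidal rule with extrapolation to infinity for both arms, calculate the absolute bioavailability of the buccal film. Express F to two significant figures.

F = 0.26

Trapezoidal AUC_0→2.75 (IV):
  [0→0.25]: (59.72+57.48)/2 × 0.25 = 14.65
  [0.25→0.75]: (57.48+53.24)/2 × 0.5 = 27.68
  [0.75→2.75]: (53.24+39.21)/2 × 2 = 92.45
  Sum = 134.78 µg/mL·h
IV tail: 39.21/0.153 = 256.275; AUC_iv,0→∞ = 134.78 + 256.275 = 391.055 µg/mL·h
Trapezoidal AUC_0→7.75 (buccal film):
  [0→2]: (0.00+47.76)/2 × 2 = 47.76
  [2→3.5]: (47.76+42.68)/2 × 1.5 = 67.83
  [3.5→3.75]: (42.68+41.37)/2 × 0.25 = 10.50625
  [3.75→6.75]: (41.37+26.77)/2 × 3 = 102.21
  [6.75→7.75]: (26.77+22.99)/2 × 1 = 24.88
  Sum = 253.18625 µg/mL·h
buccal film tail: 22.99/0.153 = 150.261; AUC_ev,0→∞ = 253.18625 + 150.261 = 403.44725 µg/mL·h
F = (AUC_ev/D_ev)/(AUC_iv/D_iv) = (403.44725/40)/(391.055/10) = 10.0862/39.1055 = 0.2579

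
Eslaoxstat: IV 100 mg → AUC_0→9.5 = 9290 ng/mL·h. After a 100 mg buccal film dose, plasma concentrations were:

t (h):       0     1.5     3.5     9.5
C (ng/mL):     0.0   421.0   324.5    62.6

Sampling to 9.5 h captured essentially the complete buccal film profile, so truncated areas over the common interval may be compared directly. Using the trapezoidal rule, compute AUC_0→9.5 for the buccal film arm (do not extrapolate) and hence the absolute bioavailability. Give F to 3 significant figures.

Trapezoidal AUC_0→9.5 (buccal film):
  [0→1.5]: (0.0+421.0)/2 × 1.5 = 315.75
  [1.5→3.5]: (421.0+324.5)/2 × 2 = 745.5
  [3.5→9.5]: (324.5+62.6)/2 × 6 = 1161.3
  Sum = 2222.55 ng/mL·h
F = (AUC_ev/D_ev)/(AUC_iv/D_iv) = (2222.55/100)/(9290/100) = 22.2255/92.9 = 0.2392

F = 0.239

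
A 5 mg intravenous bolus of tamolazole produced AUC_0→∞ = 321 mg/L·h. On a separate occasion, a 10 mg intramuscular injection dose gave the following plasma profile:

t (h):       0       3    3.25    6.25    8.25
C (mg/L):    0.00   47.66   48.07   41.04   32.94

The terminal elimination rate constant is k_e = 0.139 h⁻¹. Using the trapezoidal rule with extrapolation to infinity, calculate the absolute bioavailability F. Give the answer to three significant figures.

Trapezoidal AUC_0→8.25 (intramuscular injection):
  [0→3]: (0.00+47.66)/2 × 3 = 71.49
  [3→3.25]: (47.66+48.07)/2 × 0.25 = 11.96625
  [3.25→6.25]: (48.07+41.04)/2 × 3 = 133.665
  [6.25→8.25]: (41.04+32.94)/2 × 2 = 73.98
  Sum = 291.10125 mg/L·h
Tail: C_last/k_e = 32.94/0.139 = 236.978
AUC_0→∞ (intramuscular injection) = 291.10125 + 236.978 = 528.07925 mg/L·h
F = (AUC_ev/D_ev)/(AUC_iv/D_iv) = (528.07925/10)/(321/5) = 52.807925/64.2 = 0.8226

F = 0.823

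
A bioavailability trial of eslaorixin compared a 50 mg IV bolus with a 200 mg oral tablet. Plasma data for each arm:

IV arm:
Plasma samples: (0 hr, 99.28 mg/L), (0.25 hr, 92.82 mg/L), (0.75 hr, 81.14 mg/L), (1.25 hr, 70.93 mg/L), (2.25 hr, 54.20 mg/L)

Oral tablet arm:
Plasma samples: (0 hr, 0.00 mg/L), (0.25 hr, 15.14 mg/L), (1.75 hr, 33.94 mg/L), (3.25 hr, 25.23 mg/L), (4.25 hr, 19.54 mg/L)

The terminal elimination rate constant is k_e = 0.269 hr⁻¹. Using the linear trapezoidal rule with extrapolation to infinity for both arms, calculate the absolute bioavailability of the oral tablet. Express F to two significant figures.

F = 0.12

Trapezoidal AUC_0→2.25 (IV):
  [0→0.25]: (99.28+92.82)/2 × 0.25 = 24.0125
  [0.25→0.75]: (92.82+81.14)/2 × 0.5 = 43.49
  [0.75→1.25]: (81.14+70.93)/2 × 0.5 = 38.0175
  [1.25→2.25]: (70.93+54.20)/2 × 1 = 62.565
  Sum = 168.085 mg/L·hr
IV tail: 54.20/0.269 = 201.487; AUC_iv,0→∞ = 168.085 + 201.487 = 369.572 mg/L·hr
Trapezoidal AUC_0→4.25 (oral tablet):
  [0→0.25]: (0.00+15.14)/2 × 0.25 = 1.8925
  [0.25→1.75]: (15.14+33.94)/2 × 1.5 = 36.81
  [1.75→3.25]: (33.94+25.23)/2 × 1.5 = 44.3775
  [3.25→4.25]: (25.23+19.54)/2 × 1 = 22.385
  Sum = 105.465 mg/L·hr
oral tablet tail: 19.54/0.269 = 72.639; AUC_ev,0→∞ = 105.465 + 72.639 = 178.104 mg/L·hr
F = (AUC_ev/D_ev)/(AUC_iv/D_iv) = (178.104/200)/(369.572/50) = 0.89052/7.39144 = 0.1205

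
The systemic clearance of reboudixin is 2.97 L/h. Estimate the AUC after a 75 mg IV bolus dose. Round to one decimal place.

AUC_0→∞ = Dose_iv / CL
        = 75 / 2.97 = 25.2525 mg/L·h

AUC = 25.3 mg/L·h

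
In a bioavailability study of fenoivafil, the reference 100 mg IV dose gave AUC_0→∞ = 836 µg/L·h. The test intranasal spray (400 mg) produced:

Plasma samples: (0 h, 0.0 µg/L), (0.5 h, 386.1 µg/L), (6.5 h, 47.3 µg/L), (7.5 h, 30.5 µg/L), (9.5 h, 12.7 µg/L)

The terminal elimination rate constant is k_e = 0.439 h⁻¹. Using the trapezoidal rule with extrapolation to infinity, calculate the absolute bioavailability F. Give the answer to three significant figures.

F = 0.451

Trapezoidal AUC_0→9.5 (intranasal spray):
  [0→0.5]: (0.0+386.1)/2 × 0.5 = 96.525
  [0.5→6.5]: (386.1+47.3)/2 × 6 = 1300.2
  [6.5→7.5]: (47.3+30.5)/2 × 1 = 38.9
  [7.5→9.5]: (30.5+12.7)/2 × 2 = 43.2
  Sum = 1478.825 µg/L·h
Tail: C_last/k_e = 12.7/0.439 = 28.929
AUC_0→∞ (intranasal spray) = 1478.825 + 28.929 = 1507.754 µg/L·h
F = (AUC_ev/D_ev)/(AUC_iv/D_iv) = (1507.754/400)/(836/100) = 3.769385/8.36 = 0.4509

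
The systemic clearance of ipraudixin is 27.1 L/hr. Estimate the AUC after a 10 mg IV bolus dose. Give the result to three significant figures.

AUC = 0.369 mg/L·hr

AUC_0→∞ = Dose_iv / CL
        = 10 / 27.1 = 0.369004 mg/L·hr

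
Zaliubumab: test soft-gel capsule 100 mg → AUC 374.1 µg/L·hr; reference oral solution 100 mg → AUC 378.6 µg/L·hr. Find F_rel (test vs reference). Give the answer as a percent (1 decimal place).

F_rel = 98.8%

F_rel = (AUC_test/D_test) / (AUC_ref/D_ref)
      = (374.1/100) / (378.6/100)
      = 3.741 / 3.786 = 0.9881 = 98.81%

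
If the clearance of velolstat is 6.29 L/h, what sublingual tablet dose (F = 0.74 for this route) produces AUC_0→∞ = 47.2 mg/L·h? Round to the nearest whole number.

Dose = CL × AUC_0→∞ / F
     = 6.29 × 47.2 / 0.74 = 401.2 mg

Dose = 401 mg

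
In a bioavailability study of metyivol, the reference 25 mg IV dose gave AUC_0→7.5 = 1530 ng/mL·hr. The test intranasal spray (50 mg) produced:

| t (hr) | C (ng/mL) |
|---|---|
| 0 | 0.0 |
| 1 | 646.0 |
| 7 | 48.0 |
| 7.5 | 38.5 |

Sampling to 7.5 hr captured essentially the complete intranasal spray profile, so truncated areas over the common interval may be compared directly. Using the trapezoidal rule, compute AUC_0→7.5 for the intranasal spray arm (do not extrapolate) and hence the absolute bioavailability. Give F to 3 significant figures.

Trapezoidal AUC_0→7.5 (intranasal spray):
  [0→1]: (0.0+646.0)/2 × 1 = 323.0
  [1→7]: (646.0+48.0)/2 × 6 = 2082.0
  [7→7.5]: (48.0+38.5)/2 × 0.5 = 21.625
  Sum = 2426.625 ng/mL·hr
F = (AUC_ev/D_ev)/(AUC_iv/D_iv) = (2426.625/50)/(1530/25) = 48.5325/61.2 = 0.7930

F = 0.793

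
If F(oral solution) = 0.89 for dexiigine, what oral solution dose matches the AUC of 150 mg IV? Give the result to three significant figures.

For equal systemic exposure: F × D_ev = D_iv
D_ev = D_iv / F = 150 / 0.89 = 168.539 mg

D_oral = 169 mg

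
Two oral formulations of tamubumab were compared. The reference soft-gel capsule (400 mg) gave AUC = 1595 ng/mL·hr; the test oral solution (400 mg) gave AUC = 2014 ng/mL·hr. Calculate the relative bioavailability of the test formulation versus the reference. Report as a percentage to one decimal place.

F_rel = 126.3%

F_rel = (AUC_test/D_test) / (AUC_ref/D_ref)
      = (2014/400) / (1595/400)
      = 5.035 / 3.9875 = 1.2627 = 126.27%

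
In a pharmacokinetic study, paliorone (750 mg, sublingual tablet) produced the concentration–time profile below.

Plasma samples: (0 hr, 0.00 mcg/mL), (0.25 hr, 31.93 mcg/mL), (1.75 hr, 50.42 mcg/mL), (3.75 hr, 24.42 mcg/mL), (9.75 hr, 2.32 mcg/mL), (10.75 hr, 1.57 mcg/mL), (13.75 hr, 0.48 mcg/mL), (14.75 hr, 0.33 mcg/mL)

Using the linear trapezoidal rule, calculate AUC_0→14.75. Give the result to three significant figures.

AUC = 226 mcg/mL·hr

Trapezoidal AUC_0→14.75:
  [0→0.25]: (0.00+31.93)/2 × 0.25 = 3.99125
  [0.25→1.75]: (31.93+50.42)/2 × 1.5 = 61.7625
  [1.75→3.75]: (50.42+24.42)/2 × 2 = 74.84
  [3.75→9.75]: (24.42+2.32)/2 × 6 = 80.22
  [9.75→10.75]: (2.32+1.57)/2 × 1 = 1.945
  [10.75→13.75]: (1.57+0.48)/2 × 3 = 3.075
  [13.75→14.75]: (0.48+0.33)/2 × 1 = 0.405
  Sum = 226.23875 mcg/mL·hr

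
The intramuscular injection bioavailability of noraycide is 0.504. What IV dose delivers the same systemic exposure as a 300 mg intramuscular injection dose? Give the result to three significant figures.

D_iv = 151 mg

Systemic exposure from an extravascular dose = F × D_ev, so the equivalent IV dose is F × D_ev.
D_iv = F × D_ev = 0.504 × 300 = 151.2 mg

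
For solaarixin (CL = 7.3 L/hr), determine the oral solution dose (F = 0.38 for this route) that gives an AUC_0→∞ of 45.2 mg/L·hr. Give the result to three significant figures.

Dose = CL × AUC_0→∞ / F
     = 7.3 × 45.2 / 0.38 = 868.316 mg

Dose = 868 mg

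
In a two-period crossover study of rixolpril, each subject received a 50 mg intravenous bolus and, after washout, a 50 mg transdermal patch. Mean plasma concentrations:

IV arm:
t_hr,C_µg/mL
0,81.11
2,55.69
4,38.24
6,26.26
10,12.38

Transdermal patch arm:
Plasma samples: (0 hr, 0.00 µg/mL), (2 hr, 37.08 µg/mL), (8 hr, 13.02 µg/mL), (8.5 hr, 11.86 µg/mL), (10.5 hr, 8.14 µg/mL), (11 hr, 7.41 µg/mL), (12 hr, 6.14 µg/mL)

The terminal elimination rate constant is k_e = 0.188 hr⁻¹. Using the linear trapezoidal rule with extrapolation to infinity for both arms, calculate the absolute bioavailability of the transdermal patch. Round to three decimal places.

Trapezoidal AUC_0→10 (IV):
  [0→2]: (81.11+55.69)/2 × 2 = 136.8
  [2→4]: (55.69+38.24)/2 × 2 = 93.93
  [4→6]: (38.24+26.26)/2 × 2 = 64.5
  [6→10]: (26.26+12.38)/2 × 4 = 77.28
  Sum = 372.51 µg/mL·hr
IV tail: 12.38/0.188 = 65.851; AUC_iv,0→∞ = 372.51 + 65.851 = 438.361 µg/mL·hr
Trapezoidal AUC_0→12 (transdermal patch):
  [0→2]: (0.00+37.08)/2 × 2 = 37.08
  [2→8]: (37.08+13.02)/2 × 6 = 150.3
  [8→8.5]: (13.02+11.86)/2 × 0.5 = 6.22
  [8.5→10.5]: (11.86+8.14)/2 × 2 = 20.0
  [10.5→11]: (8.14+7.41)/2 × 0.5 = 3.8875
  [11→12]: (7.41+6.14)/2 × 1 = 6.775
  Sum = 224.2625 µg/mL·hr
transdermal patch tail: 6.14/0.188 = 32.660; AUC_ev,0→∞ = 224.2625 + 32.660 = 256.9225 µg/mL·hr
F = (AUC_ev/D_ev)/(AUC_iv/D_iv) = (256.9225/50)/(438.361/50) = 5.13845/8.76722 = 0.5861

F = 0.586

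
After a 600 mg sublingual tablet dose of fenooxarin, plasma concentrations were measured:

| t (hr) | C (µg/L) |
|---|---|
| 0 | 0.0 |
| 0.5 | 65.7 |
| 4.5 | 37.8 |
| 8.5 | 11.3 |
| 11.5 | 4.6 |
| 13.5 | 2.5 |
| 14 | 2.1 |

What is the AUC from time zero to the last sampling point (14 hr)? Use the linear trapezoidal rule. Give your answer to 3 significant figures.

Trapezoidal AUC_0→14:
  [0→0.5]: (0.0+65.7)/2 × 0.5 = 16.425
  [0.5→4.5]: (65.7+37.8)/2 × 4 = 207.0
  [4.5→8.5]: (37.8+11.3)/2 × 4 = 98.2
  [8.5→11.5]: (11.3+4.6)/2 × 3 = 23.85
  [11.5→13.5]: (4.6+2.5)/2 × 2 = 7.1
  [13.5→14]: (2.5+2.1)/2 × 0.5 = 1.15
  Sum = 353.725 µg/L·hr

AUC = 354 µg/L·hr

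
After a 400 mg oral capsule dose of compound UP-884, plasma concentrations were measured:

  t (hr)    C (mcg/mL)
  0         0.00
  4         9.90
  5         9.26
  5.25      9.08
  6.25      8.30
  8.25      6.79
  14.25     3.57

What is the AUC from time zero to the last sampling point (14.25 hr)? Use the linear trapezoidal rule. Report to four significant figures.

Trapezoidal AUC_0→14.25:
  [0→4]: (0.00+9.90)/2 × 4 = 19.8
  [4→5]: (9.90+9.26)/2 × 1 = 9.58
  [5→5.25]: (9.26+9.08)/2 × 0.25 = 2.2925
  [5.25→6.25]: (9.08+8.30)/2 × 1 = 8.69
  [6.25→8.25]: (8.30+6.79)/2 × 2 = 15.09
  [8.25→14.25]: (6.79+3.57)/2 × 6 = 31.08
  Sum = 86.5325 mcg/mL·hr

AUC = 86.53 mcg/mL·hr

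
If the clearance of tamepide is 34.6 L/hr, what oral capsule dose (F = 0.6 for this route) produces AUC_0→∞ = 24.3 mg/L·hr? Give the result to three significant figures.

Dose = CL × AUC_0→∞ / F
     = 34.6 × 24.3 / 0.6 = 1401.3 mg

Dose = 1400 mg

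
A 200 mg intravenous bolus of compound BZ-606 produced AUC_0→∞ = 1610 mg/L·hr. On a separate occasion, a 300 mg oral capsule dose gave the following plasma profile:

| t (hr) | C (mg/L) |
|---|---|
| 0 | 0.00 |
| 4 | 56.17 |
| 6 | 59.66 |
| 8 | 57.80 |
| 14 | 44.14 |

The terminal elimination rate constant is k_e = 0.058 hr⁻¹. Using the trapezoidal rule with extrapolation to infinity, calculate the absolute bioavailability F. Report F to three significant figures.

F = 0.585

Trapezoidal AUC_0→14 (oral capsule):
  [0→4]: (0.00+56.17)/2 × 4 = 112.34
  [4→6]: (56.17+59.66)/2 × 2 = 115.83
  [6→8]: (59.66+57.80)/2 × 2 = 117.46
  [8→14]: (57.80+44.14)/2 × 6 = 305.82
  Sum = 651.45 mg/L·hr
Tail: C_last/k_e = 44.14/0.058 = 761.034
AUC_0→∞ (oral capsule) = 651.45 + 761.034 = 1412.484 mg/L·hr
F = (AUC_ev/D_ev)/(AUC_iv/D_iv) = (1412.484/300)/(1610/200) = 4.70828/8.05 = 0.5849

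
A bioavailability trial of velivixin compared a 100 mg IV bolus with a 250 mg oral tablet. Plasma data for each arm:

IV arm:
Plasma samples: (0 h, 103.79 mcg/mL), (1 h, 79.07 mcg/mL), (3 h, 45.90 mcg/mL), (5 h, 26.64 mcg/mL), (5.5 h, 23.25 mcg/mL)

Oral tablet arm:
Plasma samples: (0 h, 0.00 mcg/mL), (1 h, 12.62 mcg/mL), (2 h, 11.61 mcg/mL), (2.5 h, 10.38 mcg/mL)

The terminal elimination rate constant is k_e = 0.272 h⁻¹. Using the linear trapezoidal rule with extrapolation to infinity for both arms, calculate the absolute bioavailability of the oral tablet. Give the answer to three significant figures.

F = 0.0642

Trapezoidal AUC_0→5.5 (IV):
  [0→1]: (103.79+79.07)/2 × 1 = 91.43
  [1→3]: (79.07+45.90)/2 × 2 = 124.97
  [3→5]: (45.90+26.64)/2 × 2 = 72.54
  [5→5.5]: (26.64+23.25)/2 × 0.5 = 12.4725
  Sum = 301.4125 mcg/mL·h
IV tail: 23.25/0.272 = 85.478; AUC_iv,0→∞ = 301.4125 + 85.478 = 386.8905 mcg/mL·h
Trapezoidal AUC_0→2.5 (oral tablet):
  [0→1]: (0.00+12.62)/2 × 1 = 6.31
  [1→2]: (12.62+11.61)/2 × 1 = 12.115
  [2→2.5]: (11.61+10.38)/2 × 0.5 = 5.4975
  Sum = 23.9225 mcg/mL·h
oral tablet tail: 10.38/0.272 = 38.162; AUC_ev,0→∞ = 23.9225 + 38.162 = 62.0845 mcg/mL·h
F = (AUC_ev/D_ev)/(AUC_iv/D_iv) = (62.0845/250)/(386.8905/100) = 0.248338/3.868905 = 0.0642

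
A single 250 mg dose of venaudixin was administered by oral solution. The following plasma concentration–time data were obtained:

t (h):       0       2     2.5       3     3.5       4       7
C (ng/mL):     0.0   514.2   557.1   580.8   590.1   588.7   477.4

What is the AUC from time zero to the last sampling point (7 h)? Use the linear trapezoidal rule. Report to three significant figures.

Trapezoidal AUC_0→7:
  [0→2]: (0.0+514.2)/2 × 2 = 514.2
  [2→2.5]: (514.2+557.1)/2 × 0.5 = 267.825
  [2.5→3]: (557.1+580.8)/2 × 0.5 = 284.475
  [3→3.5]: (580.8+590.1)/2 × 0.5 = 292.725
  [3.5→4]: (590.1+588.7)/2 × 0.5 = 294.7
  [4→7]: (588.7+477.4)/2 × 3 = 1599.15
  Sum = 3253.075 ng/mL·h

AUC = 3250 ng/mL·h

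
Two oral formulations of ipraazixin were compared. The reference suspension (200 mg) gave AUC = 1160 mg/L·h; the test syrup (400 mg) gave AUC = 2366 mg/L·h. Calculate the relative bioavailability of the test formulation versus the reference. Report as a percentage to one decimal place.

F_rel = 102.0%

F_rel = (AUC_test/D_test) / (AUC_ref/D_ref)
      = (2366/400) / (1160/200)
      = 5.915 / 5.8 = 1.0198 = 101.98%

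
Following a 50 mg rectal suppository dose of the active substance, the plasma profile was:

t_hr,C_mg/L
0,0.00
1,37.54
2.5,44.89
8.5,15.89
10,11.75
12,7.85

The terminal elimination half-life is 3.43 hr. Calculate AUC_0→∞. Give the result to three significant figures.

AUC = 342 mg/L·hr

Trapezoidal AUC_0→12:
  [0→1]: (0.00+37.54)/2 × 1 = 18.77
  [1→2.5]: (37.54+44.89)/2 × 1.5 = 61.8225
  [2.5→8.5]: (44.89+15.89)/2 × 6 = 182.34
  [8.5→10]: (15.89+11.75)/2 × 1.5 = 20.73
  [10→12]: (11.75+7.85)/2 × 2 = 19.6
  Sum = 303.2625 mg/L·hr
k_e = ln2 / t½ = 0.693147 / 3.43 = 0.2021 hr^-1
Extrapolated tail: C_last / k_e = 7.85 / 0.2021 = 38.842
AUC_0→∞ = 303.2625 + 38.842 = 342.1045 mg/L·hr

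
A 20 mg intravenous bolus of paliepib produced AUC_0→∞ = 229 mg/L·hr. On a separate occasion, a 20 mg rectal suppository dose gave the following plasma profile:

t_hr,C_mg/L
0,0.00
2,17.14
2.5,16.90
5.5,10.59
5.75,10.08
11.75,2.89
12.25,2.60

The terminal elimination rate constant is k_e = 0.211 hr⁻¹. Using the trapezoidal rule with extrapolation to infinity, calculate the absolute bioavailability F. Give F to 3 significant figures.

Trapezoidal AUC_0→12.25 (rectal suppository):
  [0→2]: (0.00+17.14)/2 × 2 = 17.14
  [2→2.5]: (17.14+16.90)/2 × 0.5 = 8.51
  [2.5→5.5]: (16.90+10.59)/2 × 3 = 41.235
  [5.5→5.75]: (10.59+10.08)/2 × 0.25 = 2.58375
  [5.75→11.75]: (10.08+2.89)/2 × 6 = 38.91
  [11.75→12.25]: (2.89+2.60)/2 × 0.5 = 1.3725
  Sum = 109.75125 mg/L·hr
Tail: C_last/k_e = 2.60/0.211 = 12.322
AUC_0→∞ (rectal suppository) = 109.75125 + 12.322 = 122.07325 mg/L·hr
F = (AUC_ev/D_ev)/(AUC_iv/D_iv) = (122.07325/20)/(229/20) = 6.1036625/11.45 = 0.5331

F = 0.533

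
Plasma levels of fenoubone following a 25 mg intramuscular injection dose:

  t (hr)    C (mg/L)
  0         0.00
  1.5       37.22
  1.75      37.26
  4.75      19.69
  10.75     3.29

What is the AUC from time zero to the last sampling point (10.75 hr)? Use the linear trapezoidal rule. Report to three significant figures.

AUC = 192 mg/L·hr

Trapezoidal AUC_0→10.75:
  [0→1.5]: (0.00+37.22)/2 × 1.5 = 27.915
  [1.5→1.75]: (37.22+37.26)/2 × 0.25 = 9.31
  [1.75→4.75]: (37.26+19.69)/2 × 3 = 85.425
  [4.75→10.75]: (19.69+3.29)/2 × 6 = 68.94
  Sum = 191.59 mg/L·hr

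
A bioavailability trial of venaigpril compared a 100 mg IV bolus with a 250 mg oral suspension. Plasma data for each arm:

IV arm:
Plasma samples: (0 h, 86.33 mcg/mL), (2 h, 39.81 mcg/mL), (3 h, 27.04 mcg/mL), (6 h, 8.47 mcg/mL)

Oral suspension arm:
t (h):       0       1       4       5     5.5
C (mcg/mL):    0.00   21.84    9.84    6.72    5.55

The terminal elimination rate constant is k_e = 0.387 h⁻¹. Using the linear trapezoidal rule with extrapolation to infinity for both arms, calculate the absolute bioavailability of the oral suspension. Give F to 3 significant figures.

Trapezoidal AUC_0→6 (IV):
  [0→2]: (86.33+39.81)/2 × 2 = 126.14
  [2→3]: (39.81+27.04)/2 × 1 = 33.425
  [3→6]: (27.04+8.47)/2 × 3 = 53.265
  Sum = 212.83 mcg/mL·h
IV tail: 8.47/0.387 = 21.886; AUC_iv,0→∞ = 212.83 + 21.886 = 234.716 mcg/mL·h
Trapezoidal AUC_0→5.5 (oral suspension):
  [0→1]: (0.00+21.84)/2 × 1 = 10.92
  [1→4]: (21.84+9.84)/2 × 3 = 47.52
  [4→5]: (9.84+6.72)/2 × 1 = 8.28
  [5→5.5]: (6.72+5.55)/2 × 0.5 = 3.0675
  Sum = 69.7875 mcg/mL·h
oral suspension tail: 5.55/0.387 = 14.341; AUC_ev,0→∞ = 69.7875 + 14.341 = 84.1285 mcg/mL·h
F = (AUC_ev/D_ev)/(AUC_iv/D_iv) = (84.1285/250)/(234.716/100) = 0.336514/2.34716 = 0.1434

F = 0.143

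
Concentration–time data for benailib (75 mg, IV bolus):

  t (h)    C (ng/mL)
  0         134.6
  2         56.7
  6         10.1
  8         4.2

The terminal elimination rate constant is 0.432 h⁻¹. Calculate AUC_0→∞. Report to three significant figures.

AUC = 349 ng/mL·h

Trapezoidal AUC_0→8:
  [0→2]: (134.6+56.7)/2 × 2 = 191.3
  [2→6]: (56.7+10.1)/2 × 4 = 133.6
  [6→8]: (10.1+4.2)/2 × 2 = 14.3
  Sum = 339.2 ng/mL·h
Extrapolated tail: C_last / k_e = 4.2 / 0.432 = 9.722
AUC_0→∞ = 339.2 + 9.722 = 348.922 ng/mL·h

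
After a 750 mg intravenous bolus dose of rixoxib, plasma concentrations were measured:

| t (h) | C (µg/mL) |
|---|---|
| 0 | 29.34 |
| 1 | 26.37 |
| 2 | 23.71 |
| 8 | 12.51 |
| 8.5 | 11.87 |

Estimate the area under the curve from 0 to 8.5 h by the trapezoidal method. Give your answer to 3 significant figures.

AUC = 168 µg/mL·h

Trapezoidal AUC_0→8.5:
  [0→1]: (29.34+26.37)/2 × 1 = 27.855
  [1→2]: (26.37+23.71)/2 × 1 = 25.04
  [2→8]: (23.71+12.51)/2 × 6 = 108.66
  [8→8.5]: (12.51+11.87)/2 × 0.5 = 6.095
  Sum = 167.65 µg/mL·h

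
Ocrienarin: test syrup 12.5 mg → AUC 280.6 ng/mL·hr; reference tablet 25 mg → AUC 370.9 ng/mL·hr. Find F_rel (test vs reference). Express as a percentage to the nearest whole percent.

F_rel = 151%

F_rel = (AUC_test/D_test) / (AUC_ref/D_ref)
      = (280.6/12.5) / (370.9/25)
      = 22.448 / 14.836 = 1.5131 = 151.31%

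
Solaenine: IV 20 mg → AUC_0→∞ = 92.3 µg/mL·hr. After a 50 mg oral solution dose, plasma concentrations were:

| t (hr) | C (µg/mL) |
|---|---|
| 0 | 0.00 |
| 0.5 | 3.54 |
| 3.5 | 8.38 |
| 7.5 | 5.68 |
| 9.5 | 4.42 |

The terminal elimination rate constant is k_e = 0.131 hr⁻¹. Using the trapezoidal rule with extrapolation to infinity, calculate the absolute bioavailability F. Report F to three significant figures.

F = 0.393

Trapezoidal AUC_0→9.5 (oral solution):
  [0→0.5]: (0.00+3.54)/2 × 0.5 = 0.885
  [0.5→3.5]: (3.54+8.38)/2 × 3 = 17.88
  [3.5→7.5]: (8.38+5.68)/2 × 4 = 28.12
  [7.5→9.5]: (5.68+4.42)/2 × 2 = 10.1
  Sum = 56.985 µg/mL·hr
Tail: C_last/k_e = 4.42/0.131 = 33.740
AUC_0→∞ (oral solution) = 56.985 + 33.740 = 90.725 µg/mL·hr
F = (AUC_ev/D_ev)/(AUC_iv/D_iv) = (90.725/50)/(92.3/20) = 1.8145/4.615 = 0.3932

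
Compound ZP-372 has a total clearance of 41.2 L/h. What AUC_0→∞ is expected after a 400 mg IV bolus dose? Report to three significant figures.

AUC = 9.71 mg/L·h

AUC_0→∞ = Dose_iv / CL
        = 400 / 41.2 = 9.70874 mg/L·h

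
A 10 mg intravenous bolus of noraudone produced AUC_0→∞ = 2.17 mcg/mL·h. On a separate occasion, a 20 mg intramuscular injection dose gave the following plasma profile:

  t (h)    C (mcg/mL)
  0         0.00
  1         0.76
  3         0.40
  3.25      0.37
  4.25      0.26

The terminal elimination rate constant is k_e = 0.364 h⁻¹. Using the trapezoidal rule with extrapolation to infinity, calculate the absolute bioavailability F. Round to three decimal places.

Trapezoidal AUC_0→4.25 (intramuscular injection):
  [0→1]: (0.00+0.76)/2 × 1 = 0.38
  [1→3]: (0.76+0.40)/2 × 2 = 1.16
  [3→3.25]: (0.40+0.37)/2 × 0.25 = 0.09625
  [3.25→4.25]: (0.37+0.26)/2 × 1 = 0.315
  Sum = 1.95125 mcg/mL·h
Tail: C_last/k_e = 0.26/0.364 = 0.714
AUC_0→∞ (intramuscular injection) = 1.95125 + 0.714 = 2.66525 mcg/mL·h
F = (AUC_ev/D_ev)/(AUC_iv/D_iv) = (2.66525/20)/(2.17/10) = 0.1332625/0.217 = 0.6141

F = 0.614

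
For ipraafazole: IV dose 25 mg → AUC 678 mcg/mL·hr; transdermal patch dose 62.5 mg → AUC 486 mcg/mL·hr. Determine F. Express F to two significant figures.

F = 0.29

F = (AUC_ev / D_ev) / (AUC_iv / D_iv)
  = (486/62.5) / (678/25)
  = 7.776 / 27.12 = 0.2867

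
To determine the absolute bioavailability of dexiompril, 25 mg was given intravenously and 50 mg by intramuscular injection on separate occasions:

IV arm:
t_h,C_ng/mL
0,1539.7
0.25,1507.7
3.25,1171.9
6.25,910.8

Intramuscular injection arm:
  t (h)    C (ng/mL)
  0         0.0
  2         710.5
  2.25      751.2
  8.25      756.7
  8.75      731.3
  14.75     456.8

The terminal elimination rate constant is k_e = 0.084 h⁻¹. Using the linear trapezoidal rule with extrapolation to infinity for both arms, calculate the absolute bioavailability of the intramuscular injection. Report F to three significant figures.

F = 0.403

Trapezoidal AUC_0→6.25 (IV):
  [0→0.25]: (1539.7+1507.7)/2 × 0.25 = 380.925
  [0.25→3.25]: (1507.7+1171.9)/2 × 3 = 4019.4
  [3.25→6.25]: (1171.9+910.8)/2 × 3 = 3124.05
  Sum = 7524.375 ng/mL·h
IV tail: 910.8/0.084 = 10842.857; AUC_iv,0→∞ = 7524.375 + 10842.857 = 18367.232 ng/mL·h
Trapezoidal AUC_0→14.75 (intramuscular injection):
  [0→2]: (0.0+710.5)/2 × 2 = 710.5
  [2→2.25]: (710.5+751.2)/2 × 0.25 = 182.7125
  [2.25→8.25]: (751.2+756.7)/2 × 6 = 4523.7
  [8.25→8.75]: (756.7+731.3)/2 × 0.5 = 372.0
  [8.75→14.75]: (731.3+456.8)/2 × 6 = 3564.3
  Sum = 9353.2125 ng/mL·h
intramuscular injection tail: 456.8/0.084 = 5438.095; AUC_ev,0→∞ = 9353.2125 + 5438.095 = 14791.3075 ng/mL·h
F = (AUC_ev/D_ev)/(AUC_iv/D_iv) = (14791.3075/50)/(18367.232/25) = 295.82615/734.68928 = 0.4027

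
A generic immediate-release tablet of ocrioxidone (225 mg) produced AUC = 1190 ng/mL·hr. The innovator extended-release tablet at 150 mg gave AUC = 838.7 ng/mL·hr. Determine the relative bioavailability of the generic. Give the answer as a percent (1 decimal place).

F_rel = 94.6%

F_rel = (AUC_test/D_test) / (AUC_ref/D_ref)
      = (1190/225) / (838.7/150)
      = 5.28889 / 5.59133 = 0.9459 = 94.59%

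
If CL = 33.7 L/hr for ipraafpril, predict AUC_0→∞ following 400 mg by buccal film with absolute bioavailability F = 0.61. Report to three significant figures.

AUC = 7.24 mg/L·hr

AUC_0→∞ = F × Dose / CL
        = 0.61 × 400 / 33.7 = 7.24036 mg/L·hr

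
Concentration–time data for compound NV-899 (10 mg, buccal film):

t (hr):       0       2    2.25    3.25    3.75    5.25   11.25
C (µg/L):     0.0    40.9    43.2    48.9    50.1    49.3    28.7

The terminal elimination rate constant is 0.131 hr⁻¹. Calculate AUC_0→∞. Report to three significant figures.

Trapezoidal AUC_0→11.25:
  [0→2]: (0.0+40.9)/2 × 2 = 40.9
  [2→2.25]: (40.9+43.2)/2 × 0.25 = 10.5125
  [2.25→3.25]: (43.2+48.9)/2 × 1 = 46.05
  [3.25→3.75]: (48.9+50.1)/2 × 0.5 = 24.75
  [3.75→5.25]: (50.1+49.3)/2 × 1.5 = 74.55
  [5.25→11.25]: (49.3+28.7)/2 × 6 = 234.0
  Sum = 430.7625 µg/L·hr
Extrapolated tail: C_last / k_e = 28.7 / 0.131 = 219.084
AUC_0→∞ = 430.7625 + 219.084 = 649.8465 µg/L·hr

AUC = 650 µg/L·hr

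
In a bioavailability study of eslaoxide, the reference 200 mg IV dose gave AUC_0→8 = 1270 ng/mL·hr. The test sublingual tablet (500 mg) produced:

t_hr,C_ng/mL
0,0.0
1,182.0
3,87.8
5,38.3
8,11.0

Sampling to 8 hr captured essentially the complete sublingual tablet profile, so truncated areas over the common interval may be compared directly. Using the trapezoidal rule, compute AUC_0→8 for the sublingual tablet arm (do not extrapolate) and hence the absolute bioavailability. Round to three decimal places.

F = 0.177

Trapezoidal AUC_0→8 (sublingual tablet):
  [0→1]: (0.0+182.0)/2 × 1 = 91.0
  [1→3]: (182.0+87.8)/2 × 2 = 269.8
  [3→5]: (87.8+38.3)/2 × 2 = 126.1
  [5→8]: (38.3+11.0)/2 × 3 = 73.95
  Sum = 560.85 ng/mL·hr
F = (AUC_ev/D_ev)/(AUC_iv/D_iv) = (560.85/500)/(1270/200) = 1.1217/6.35 = 0.1766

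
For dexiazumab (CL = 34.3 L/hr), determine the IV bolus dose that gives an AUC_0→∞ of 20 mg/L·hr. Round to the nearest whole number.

Dose_iv = CL × AUC_0→∞
     = 34.3 × 20 = 686 mg

Dose = 686 mg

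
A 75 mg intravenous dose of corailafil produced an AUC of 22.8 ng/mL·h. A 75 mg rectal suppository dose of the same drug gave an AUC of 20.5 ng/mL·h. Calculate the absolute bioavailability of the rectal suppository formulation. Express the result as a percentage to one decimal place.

F = 89.9%

F = (AUC_ev / D_ev) / (AUC_iv / D_iv)
  = (20.5/75) / (22.8/75)
  = 0.273333 / 0.304 = 0.8991
  = 89.91%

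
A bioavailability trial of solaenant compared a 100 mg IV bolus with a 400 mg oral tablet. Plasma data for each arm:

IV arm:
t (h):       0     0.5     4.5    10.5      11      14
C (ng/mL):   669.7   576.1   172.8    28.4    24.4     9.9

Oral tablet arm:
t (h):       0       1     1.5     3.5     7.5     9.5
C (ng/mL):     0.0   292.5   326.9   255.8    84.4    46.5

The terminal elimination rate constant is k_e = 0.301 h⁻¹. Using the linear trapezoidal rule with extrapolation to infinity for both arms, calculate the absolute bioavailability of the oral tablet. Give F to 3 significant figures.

F = 0.184

Trapezoidal AUC_0→14 (IV):
  [0→0.5]: (669.7+576.1)/2 × 0.5 = 311.45
  [0.5→4.5]: (576.1+172.8)/2 × 4 = 1497.8
  [4.5→10.5]: (172.8+28.4)/2 × 6 = 603.6
  [10.5→11]: (28.4+24.4)/2 × 0.5 = 13.2
  [11→14]: (24.4+9.9)/2 × 3 = 51.45
  Sum = 2477.5 ng/mL·h
IV tail: 9.9/0.301 = 32.890; AUC_iv,0→∞ = 2477.5 + 32.890 = 2510.39 ng/mL·h
Trapezoidal AUC_0→9.5 (oral tablet):
  [0→1]: (0.0+292.5)/2 × 1 = 146.25
  [1→1.5]: (292.5+326.9)/2 × 0.5 = 154.85
  [1.5→3.5]: (326.9+255.8)/2 × 2 = 582.7
  [3.5→7.5]: (255.8+84.4)/2 × 4 = 680.4
  [7.5→9.5]: (84.4+46.5)/2 × 2 = 130.9
  Sum = 1695.1 ng/mL·h
oral tablet tail: 46.5/0.301 = 154.485; AUC_ev,0→∞ = 1695.1 + 154.485 = 1849.585 ng/mL·h
F = (AUC_ev/D_ev)/(AUC_iv/D_iv) = (1849.585/400)/(2510.39/100) = 4.6239625/25.1039 = 0.1842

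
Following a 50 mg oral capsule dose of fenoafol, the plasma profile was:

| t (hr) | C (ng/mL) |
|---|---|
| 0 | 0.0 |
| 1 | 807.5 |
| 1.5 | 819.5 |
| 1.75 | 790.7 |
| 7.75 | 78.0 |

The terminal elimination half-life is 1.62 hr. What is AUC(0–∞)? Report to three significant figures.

Trapezoidal AUC_0→7.75:
  [0→1]: (0.0+807.5)/2 × 1 = 403.75
  [1→1.5]: (807.5+819.5)/2 × 0.5 = 406.75
  [1.5→1.75]: (819.5+790.7)/2 × 0.25 = 201.275
  [1.75→7.75]: (790.7+78.0)/2 × 6 = 2606.1
  Sum = 3617.875 ng/mL·hr
k_e = ln2 / t½ = 0.693147 / 1.62 = 0.4279 hr^-1
Extrapolated tail: C_last / k_e = 78.0 / 0.4279 = 182.286
AUC_0→∞ = 3617.875 + 182.286 = 3800.161 ng/mL·hr

AUC = 3800 ng/mL·hr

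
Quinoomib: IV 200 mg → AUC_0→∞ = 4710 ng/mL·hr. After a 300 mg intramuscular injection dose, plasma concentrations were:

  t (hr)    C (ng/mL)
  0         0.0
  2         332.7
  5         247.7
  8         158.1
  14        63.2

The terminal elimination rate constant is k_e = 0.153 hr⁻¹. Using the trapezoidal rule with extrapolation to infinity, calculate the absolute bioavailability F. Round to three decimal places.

Trapezoidal AUC_0→14 (intramuscular injection):
  [0→2]: (0.0+332.7)/2 × 2 = 332.7
  [2→5]: (332.7+247.7)/2 × 3 = 870.6
  [5→8]: (247.7+158.1)/2 × 3 = 608.7
  [8→14]: (158.1+63.2)/2 × 6 = 663.9
  Sum = 2475.9 ng/mL·hr
Tail: C_last/k_e = 63.2/0.153 = 413.072
AUC_0→∞ (intramuscular injection) = 2475.9 + 413.072 = 2888.972 ng/mL·hr
F = (AUC_ev/D_ev)/(AUC_iv/D_iv) = (2888.972/300)/(4710/200) = 9.62991/23.55 = 0.4089

F = 0.409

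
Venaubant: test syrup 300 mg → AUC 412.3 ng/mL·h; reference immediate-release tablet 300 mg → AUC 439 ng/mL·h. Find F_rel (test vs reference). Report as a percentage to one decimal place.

F_rel = (AUC_test/D_test) / (AUC_ref/D_ref)
      = (412.3/300) / (439/300)
      = 1.37433 / 1.46333 = 0.9392 = 93.92%

F_rel = 93.9%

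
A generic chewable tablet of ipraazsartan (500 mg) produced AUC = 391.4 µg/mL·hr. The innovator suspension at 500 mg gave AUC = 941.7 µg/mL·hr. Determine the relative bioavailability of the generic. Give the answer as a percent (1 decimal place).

F_rel = 41.6%

F_rel = (AUC_test/D_test) / (AUC_ref/D_ref)
      = (391.4/500) / (941.7/500)
      = 0.7828 / 1.8834 = 0.4156 = 41.56%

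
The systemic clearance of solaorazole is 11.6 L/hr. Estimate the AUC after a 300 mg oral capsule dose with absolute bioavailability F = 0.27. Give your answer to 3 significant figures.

AUC = 6.98 mg/L·hr

AUC_0→∞ = F × Dose / CL
        = 0.27 × 300 / 11.6 = 6.98276 mg/L·hr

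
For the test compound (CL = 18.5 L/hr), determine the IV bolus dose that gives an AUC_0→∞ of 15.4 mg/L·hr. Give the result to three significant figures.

Dose_iv = CL × AUC_0→∞
     = 18.5 × 15.4 = 284.9 mg

Dose = 285 mg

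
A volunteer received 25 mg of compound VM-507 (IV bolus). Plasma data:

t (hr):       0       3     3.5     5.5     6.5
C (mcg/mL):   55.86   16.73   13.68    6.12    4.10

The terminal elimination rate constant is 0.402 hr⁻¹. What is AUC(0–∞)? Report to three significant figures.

Trapezoidal AUC_0→6.5:
  [0→3]: (55.86+16.73)/2 × 3 = 108.885
  [3→3.5]: (16.73+13.68)/2 × 0.5 = 7.6025
  [3.5→5.5]: (13.68+6.12)/2 × 2 = 19.8
  [5.5→6.5]: (6.12+4.10)/2 × 1 = 5.11
  Sum = 141.3975 mcg/mL·hr
Extrapolated tail: C_last / k_e = 4.10 / 0.402 = 10.199
AUC_0→∞ = 141.3975 + 10.199 = 151.5965 mcg/mL·hr

AUC = 152 mcg/mL·hr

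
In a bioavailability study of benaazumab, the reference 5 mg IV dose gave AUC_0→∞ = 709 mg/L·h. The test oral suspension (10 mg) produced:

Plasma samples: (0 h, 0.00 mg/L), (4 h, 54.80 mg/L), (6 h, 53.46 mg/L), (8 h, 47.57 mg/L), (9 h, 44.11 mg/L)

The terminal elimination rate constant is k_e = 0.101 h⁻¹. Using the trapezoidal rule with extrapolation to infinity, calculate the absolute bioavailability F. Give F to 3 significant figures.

F = 0.565

Trapezoidal AUC_0→9 (oral suspension):
  [0→4]: (0.00+54.80)/2 × 4 = 109.6
  [4→6]: (54.80+53.46)/2 × 2 = 108.26
  [6→8]: (53.46+47.57)/2 × 2 = 101.03
  [8→9]: (47.57+44.11)/2 × 1 = 45.84
  Sum = 364.73 mg/L·h
Tail: C_last/k_e = 44.11/0.101 = 436.733
AUC_0→∞ (oral suspension) = 364.73 + 436.733 = 801.463 mg/L·h
F = (AUC_ev/D_ev)/(AUC_iv/D_iv) = (801.463/10)/(709/5) = 80.1463/141.8 = 0.5652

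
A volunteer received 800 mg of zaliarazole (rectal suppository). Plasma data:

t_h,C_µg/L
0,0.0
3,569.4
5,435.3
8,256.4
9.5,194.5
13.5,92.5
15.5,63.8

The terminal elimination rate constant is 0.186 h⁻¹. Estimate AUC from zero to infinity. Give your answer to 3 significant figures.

Trapezoidal AUC_0→15.5:
  [0→3]: (0.0+569.4)/2 × 3 = 854.1
  [3→5]: (569.4+435.3)/2 × 2 = 1004.7
  [5→8]: (435.3+256.4)/2 × 3 = 1037.55
  [8→9.5]: (256.4+194.5)/2 × 1.5 = 338.175
  [9.5→13.5]: (194.5+92.5)/2 × 4 = 574.0
  [13.5→15.5]: (92.5+63.8)/2 × 2 = 156.3
  Sum = 3964.825 µg/L·h
Extrapolated tail: C_last / k_e = 63.8 / 0.186 = 343.011
AUC_0→∞ = 3964.825 + 343.011 = 4307.836 µg/L·h

AUC = 4310 µg/L·h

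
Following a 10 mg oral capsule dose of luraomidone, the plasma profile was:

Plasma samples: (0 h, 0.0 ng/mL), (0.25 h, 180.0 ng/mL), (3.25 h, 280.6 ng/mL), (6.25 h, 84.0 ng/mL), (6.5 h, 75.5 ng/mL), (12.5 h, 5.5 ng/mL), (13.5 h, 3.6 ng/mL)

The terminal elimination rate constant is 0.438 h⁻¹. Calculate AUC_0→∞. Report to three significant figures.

AUC = 1540 ng/mL·h

Trapezoidal AUC_0→13.5:
  [0→0.25]: (0.0+180.0)/2 × 0.25 = 22.5
  [0.25→3.25]: (180.0+280.6)/2 × 3 = 690.9
  [3.25→6.25]: (280.6+84.0)/2 × 3 = 546.9
  [6.25→6.5]: (84.0+75.5)/2 × 0.25 = 19.9375
  [6.5→12.5]: (75.5+5.5)/2 × 6 = 243.0
  [12.5→13.5]: (5.5+3.6)/2 × 1 = 4.55
  Sum = 1527.7875 ng/mL·h
Extrapolated tail: C_last / k_e = 3.6 / 0.438 = 8.219
AUC_0→∞ = 1527.7875 + 8.219 = 1536.0065 ng/mL·h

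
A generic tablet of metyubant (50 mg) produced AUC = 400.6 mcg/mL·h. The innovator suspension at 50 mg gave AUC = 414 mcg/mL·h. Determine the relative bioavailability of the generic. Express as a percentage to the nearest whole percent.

F_rel = 97%

F_rel = (AUC_test/D_test) / (AUC_ref/D_ref)
      = (400.6/50) / (414/50)
      = 8.012 / 8.28 = 0.9676 = 96.76%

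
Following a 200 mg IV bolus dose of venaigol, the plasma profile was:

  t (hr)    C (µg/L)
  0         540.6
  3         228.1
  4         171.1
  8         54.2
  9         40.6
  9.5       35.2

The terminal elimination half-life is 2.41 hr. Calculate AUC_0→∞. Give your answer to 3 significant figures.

AUC = 1990 µg/L·hr

Trapezoidal AUC_0→9.5:
  [0→3]: (540.6+228.1)/2 × 3 = 1153.05
  [3→4]: (228.1+171.1)/2 × 1 = 199.6
  [4→8]: (171.1+54.2)/2 × 4 = 450.6
  [8→9]: (54.2+40.6)/2 × 1 = 47.4
  [9→9.5]: (40.6+35.2)/2 × 0.5 = 18.95
  Sum = 1869.6 µg/L·hr
k_e = ln2 / t½ = 0.693147 / 2.41 = 0.2876 hr^-1
Extrapolated tail: C_last / k_e = 35.2 / 0.2876 = 122.392
AUC_0→∞ = 1869.6 + 122.392 = 1991.992 µg/L·hr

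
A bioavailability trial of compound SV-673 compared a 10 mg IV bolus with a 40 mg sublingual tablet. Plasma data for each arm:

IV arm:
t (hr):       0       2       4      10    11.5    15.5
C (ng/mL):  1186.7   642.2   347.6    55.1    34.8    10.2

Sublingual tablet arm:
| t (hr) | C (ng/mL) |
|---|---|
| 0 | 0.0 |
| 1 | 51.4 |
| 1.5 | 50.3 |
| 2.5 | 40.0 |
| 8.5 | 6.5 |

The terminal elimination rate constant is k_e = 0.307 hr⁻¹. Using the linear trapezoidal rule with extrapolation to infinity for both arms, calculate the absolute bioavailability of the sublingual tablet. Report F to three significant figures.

Trapezoidal AUC_0→15.5 (IV):
  [0→2]: (1186.7+642.2)/2 × 2 = 1828.9
  [2→4]: (642.2+347.6)/2 × 2 = 989.8
  [4→10]: (347.6+55.1)/2 × 6 = 1208.1
  [10→11.5]: (55.1+34.8)/2 × 1.5 = 67.425
  [11.5→15.5]: (34.8+10.2)/2 × 4 = 90.0
  Sum = 4184.225 ng/mL·hr
IV tail: 10.2/0.307 = 33.225; AUC_iv,0→∞ = 4184.225 + 33.225 = 4217.45 ng/mL·hr
Trapezoidal AUC_0→8.5 (sublingual tablet):
  [0→1]: (0.0+51.4)/2 × 1 = 25.7
  [1→1.5]: (51.4+50.3)/2 × 0.5 = 25.425
  [1.5→2.5]: (50.3+40.0)/2 × 1 = 45.15
  [2.5→8.5]: (40.0+6.5)/2 × 6 = 139.5
  Sum = 235.775 ng/mL·hr
sublingual tablet tail: 6.5/0.307 = 21.173; AUC_ev,0→∞ = 235.775 + 21.173 = 256.948 ng/mL·hr
F = (AUC_ev/D_ev)/(AUC_iv/D_iv) = (256.948/40)/(4217.45/10) = 6.4237/421.745 = 0.0152

F = 0.0152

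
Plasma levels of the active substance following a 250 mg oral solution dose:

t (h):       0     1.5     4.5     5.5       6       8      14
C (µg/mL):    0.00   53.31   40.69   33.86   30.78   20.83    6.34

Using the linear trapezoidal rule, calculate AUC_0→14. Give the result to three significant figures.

Trapezoidal AUC_0→14:
  [0→1.5]: (0.00+53.31)/2 × 1.5 = 39.9825
  [1.5→4.5]: (53.31+40.69)/2 × 3 = 141.0
  [4.5→5.5]: (40.69+33.86)/2 × 1 = 37.275
  [5.5→6]: (33.86+30.78)/2 × 0.5 = 16.16
  [6→8]: (30.78+20.83)/2 × 2 = 51.61
  [8→14]: (20.83+6.34)/2 × 6 = 81.51
  Sum = 367.5375 µg/mL·h

AUC = 368 µg/mL·h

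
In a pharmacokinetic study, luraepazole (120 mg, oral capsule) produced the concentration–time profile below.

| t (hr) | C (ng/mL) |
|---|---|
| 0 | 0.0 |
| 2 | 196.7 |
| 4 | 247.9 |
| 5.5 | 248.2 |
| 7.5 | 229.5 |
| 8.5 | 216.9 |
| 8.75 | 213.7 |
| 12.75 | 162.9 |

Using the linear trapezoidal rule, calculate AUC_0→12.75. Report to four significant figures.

Trapezoidal AUC_0→12.75:
  [0→2]: (0.0+196.7)/2 × 2 = 196.7
  [2→4]: (196.7+247.9)/2 × 2 = 444.6
  [4→5.5]: (247.9+248.2)/2 × 1.5 = 372.075
  [5.5→7.5]: (248.2+229.5)/2 × 2 = 477.7
  [7.5→8.5]: (229.5+216.9)/2 × 1 = 223.2
  [8.5→8.75]: (216.9+213.7)/2 × 0.25 = 53.825
  [8.75→12.75]: (213.7+162.9)/2 × 4 = 753.2
  Sum = 2521.3 ng/mL·hr

AUC = 2521 ng/mL·hr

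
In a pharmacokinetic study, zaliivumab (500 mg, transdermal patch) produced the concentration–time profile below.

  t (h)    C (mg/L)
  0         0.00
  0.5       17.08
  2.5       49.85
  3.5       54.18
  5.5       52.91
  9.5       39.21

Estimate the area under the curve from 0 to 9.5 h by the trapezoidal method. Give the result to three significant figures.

Trapezoidal AUC_0→9.5:
  [0→0.5]: (0.00+17.08)/2 × 0.5 = 4.27
  [0.5→2.5]: (17.08+49.85)/2 × 2 = 66.93
  [2.5→3.5]: (49.85+54.18)/2 × 1 = 52.015
  [3.5→5.5]: (54.18+52.91)/2 × 2 = 107.09
  [5.5→9.5]: (52.91+39.21)/2 × 4 = 184.24
  Sum = 414.545 mg/L·h

AUC = 415 mg/L·h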